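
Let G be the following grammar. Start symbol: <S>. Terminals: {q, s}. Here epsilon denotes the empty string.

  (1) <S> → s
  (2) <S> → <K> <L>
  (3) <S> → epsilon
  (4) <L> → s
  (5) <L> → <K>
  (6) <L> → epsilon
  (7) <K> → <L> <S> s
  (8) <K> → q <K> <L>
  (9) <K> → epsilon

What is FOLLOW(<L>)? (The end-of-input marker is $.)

{$, q, s}

FIRST(<S>) = {epsilon, q, s}  (via <K> <L>)
FIRST(<L>) = {epsilon, q, s}  (via <K>)
FIRST(<K>) = {epsilon, q, s}  (via <L> <S> s)
FOLLOW(<S>) includes $ since <S> is the start symbol.
FOLLOW(<S>): in <K>→<L> <S> s, <S> is followed by s with FIRST {s}. Thus FOLLOW(<S>) = {$, s}.
FOLLOW(<L>): in <S>→<K> <L>, the suffix after <L> is empty, so FOLLOW(<L>) ⊇ FOLLOW(<S>) = {$, s}; in <K>→<L> <S> s, <L> is followed by <S> s with FIRST {q, s}; in <K>→q <K> <L>, the suffix after <L> is empty, so FOLLOW(<L>) ⊇ FOLLOW(<K>) = {$, q, s}. Thus FOLLOW(<L>) = {$, q, s}.
FOLLOW(<K>): in <S>→<K> <L>, <K> is followed by <L> with FIRST {epsilon, q, s}; in <S>→<K> <L>, the suffix after <K> is nullable, so FOLLOW(<K>) ⊇ FOLLOW(<S>) = {$, s}; in <L>→<K>, the suffix after <K> is empty, so FOLLOW(<K>) ⊇ FOLLOW(<L>) = {$, q, s}; in <K>→q <K> <L>, <K> is followed by <L> with FIRST {epsilon, q, s}; in <K>→q <K> <L>, the suffix after <K> is nullable (adds nothing new). Thus FOLLOW(<K>) = {$, q, s}.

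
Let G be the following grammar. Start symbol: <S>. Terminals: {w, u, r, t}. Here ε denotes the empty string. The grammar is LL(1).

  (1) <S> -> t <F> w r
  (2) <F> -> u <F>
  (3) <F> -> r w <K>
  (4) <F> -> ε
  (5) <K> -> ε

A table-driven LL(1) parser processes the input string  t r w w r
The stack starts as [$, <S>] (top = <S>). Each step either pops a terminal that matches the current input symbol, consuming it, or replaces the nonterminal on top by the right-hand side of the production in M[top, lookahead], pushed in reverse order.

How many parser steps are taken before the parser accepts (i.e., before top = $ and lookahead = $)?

8

step 1: stack=$ <S>  input=t r w w r $  — expand <S> -> t <F> w r
step 2: stack=$ r w <F> t  input=t r w w r $  — match t
step 3: stack=$ r w <F>  input=r w w r $  — expand <F> -> r w <K>
step 4: stack=$ r w <K> w r  input=r w w r $  — match r
step 5: stack=$ r w <K> w  input=w w r $  — match w
step 6: stack=$ r w <K>  input=w r $  — expand <K> -> ε
step 7: stack=$ r w  input=w r $  — match w
step 8: stack=$ r  input=r $  — match r
Accept reached after 8 steps.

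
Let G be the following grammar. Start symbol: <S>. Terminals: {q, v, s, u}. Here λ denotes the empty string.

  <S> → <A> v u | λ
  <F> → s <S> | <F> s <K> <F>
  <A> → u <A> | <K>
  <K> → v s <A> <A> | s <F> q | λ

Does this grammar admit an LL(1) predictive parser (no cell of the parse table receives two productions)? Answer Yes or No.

FIRST(<S>) = {λ, s, u, v}
FIRST(<F>) = {s}
FIRST(<A>) = {λ, s, u, v}
FIRST(<K>) = {λ, s, v}
FOLLOW(<S>) = {$, q, s}
FOLLOW(<F>) = {q, s}
FOLLOW(<A>) = {s, u, v}
FOLLOW(<K>) = {s, u, v}
Cell M[<A>, u] receives both <A> → u <A> and <A> → <K> — the grammar is not LL(1).

No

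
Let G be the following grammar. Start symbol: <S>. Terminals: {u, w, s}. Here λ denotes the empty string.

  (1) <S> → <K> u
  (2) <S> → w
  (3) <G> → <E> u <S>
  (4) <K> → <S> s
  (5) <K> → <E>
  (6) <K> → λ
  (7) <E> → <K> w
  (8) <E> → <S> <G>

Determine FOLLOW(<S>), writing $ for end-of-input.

{$, s, u, w}

FIRST(<S>) = {u, w}  (via <K> u)
FIRST(<G>) = {u, w}  (via <E> u <S>)
FIRST(<K>) = {λ, u, w}  (via <S> s, <E>)
FIRST(<E>) = {u, w}  (via <K> w, <S> <G>)
FOLLOW(<S>) includes $ since <S> is the start symbol.
FOLLOW(<K>): in <S>→<K> u, <K> is followed by u with FIRST {u}; in <E>→<K> w, <K> is followed by w with FIRST {w}. Thus FOLLOW(<K>) = {u, w}.
FOLLOW(<E>): in <G>→<E> u <S>, <E> is followed by u <S> with FIRST {u}; in <K>→<E>, the suffix after <E> is empty, so FOLLOW(<E>) ⊇ FOLLOW(<K>) = {u, w}. Thus FOLLOW(<E>) = {u, w}.
FOLLOW(<G>): in <E>→<S> <G>, the suffix after <G> is empty, so FOLLOW(<G>) ⊇ FOLLOW(<E>) = {u, w}. Thus FOLLOW(<G>) = {u, w}.
FOLLOW(<S>): in <G>→<E> u <S>, the suffix after <S> is empty, so FOLLOW(<S>) ⊇ FOLLOW(<G>) = {u, w}; in <K>→<S> s, <S> is followed by s with FIRST {s}; in <E>→<S> <G>, <S> is followed by <G> with FIRST {u, w}. Thus FOLLOW(<S>) = {$, s, u, w}.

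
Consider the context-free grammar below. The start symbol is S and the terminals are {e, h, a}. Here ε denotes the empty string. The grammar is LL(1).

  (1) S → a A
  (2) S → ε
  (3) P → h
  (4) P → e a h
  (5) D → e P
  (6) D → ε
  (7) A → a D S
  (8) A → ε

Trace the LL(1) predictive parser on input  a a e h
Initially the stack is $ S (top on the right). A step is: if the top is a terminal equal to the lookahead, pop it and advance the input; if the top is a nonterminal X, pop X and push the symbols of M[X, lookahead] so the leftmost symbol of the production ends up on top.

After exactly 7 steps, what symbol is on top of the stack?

step 1: stack=$ S  input=a a e h $  — expand S → a A
step 2: stack=$ A a  input=a a e h $  — match a
step 3: stack=$ A  input=a e h $  — expand A → a D S
step 4: stack=$ S D a  input=a e h $  — match a
step 5: stack=$ S D  input=e h $  — expand D → e P
step 6: stack=$ S P e  input=e h $  — match e
step 7: stack=$ S P  input=h $  — expand P → h
Stack after step 7: $ S h (top = h).

h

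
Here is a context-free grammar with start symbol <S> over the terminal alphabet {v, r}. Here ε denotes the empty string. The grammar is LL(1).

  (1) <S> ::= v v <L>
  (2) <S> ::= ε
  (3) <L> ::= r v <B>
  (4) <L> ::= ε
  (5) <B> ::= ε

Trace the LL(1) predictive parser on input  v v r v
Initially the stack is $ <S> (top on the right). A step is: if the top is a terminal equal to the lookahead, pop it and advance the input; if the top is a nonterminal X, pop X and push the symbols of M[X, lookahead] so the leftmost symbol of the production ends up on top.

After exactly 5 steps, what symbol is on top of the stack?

step 1: stack=$ <S>  input=v v r v $  — expand <S> ::= v v <L>
step 2: stack=$ <L> v v  input=v v r v $  — match v
step 3: stack=$ <L> v  input=v r v $  — match v
step 4: stack=$ <L>  input=r v $  — expand <L> ::= r v <B>
step 5: stack=$ <B> v r  input=r v $  — match r
Stack after step 5: $ <B> v (top = v).

v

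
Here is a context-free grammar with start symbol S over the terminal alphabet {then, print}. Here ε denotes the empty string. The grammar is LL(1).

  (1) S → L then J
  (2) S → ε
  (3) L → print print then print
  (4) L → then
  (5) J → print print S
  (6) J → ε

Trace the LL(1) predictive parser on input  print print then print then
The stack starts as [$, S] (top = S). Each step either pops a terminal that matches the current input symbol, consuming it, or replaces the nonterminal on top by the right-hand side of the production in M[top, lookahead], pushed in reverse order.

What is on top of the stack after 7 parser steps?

step 1: stack=$ S  input=print print then print then $  — expand S → L then J
step 2: stack=$ J then L  input=print print then print then $  — expand L → print print then print
step 3: stack=$ J then print then print print  input=print print then print then $  — match print
step 4: stack=$ J then print then print  input=print then print then $  — match print
step 5: stack=$ J then print then  input=then print then $  — match then
step 6: stack=$ J then print  input=print then $  — match print
step 7: stack=$ J then  input=then $  — match then
Stack after step 7: $ J (top = J).

J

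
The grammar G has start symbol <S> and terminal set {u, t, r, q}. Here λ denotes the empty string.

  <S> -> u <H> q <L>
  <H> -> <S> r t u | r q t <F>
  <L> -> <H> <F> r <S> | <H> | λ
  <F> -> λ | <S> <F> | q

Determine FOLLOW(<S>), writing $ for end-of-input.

{$, q, r, u}

FIRST(<S>): from <S>->u <H> q <L> we get {u}. So FIRST(<S>) = {u}.
FIRST(<H>): from <H>-><S> r t u we get {u}; from <H>->r q t <F> we get {r}. So FIRST(<H>) = {r, u}.
FIRST(<F>): from <F>->λ we get {λ}; from <F>-><S> <F> we get {u}; from <F>->q we get {q}. So FIRST(<F>) = {λ, q, u}.
FIRST(<L>): from <L>-><H> <F> r <S> we get {r, u}; from <L>-><H> we get {r, u}; from <L>->λ we get {λ}. So FIRST(<L>) = {λ, r, u}.
FOLLOW(<S>) includes $ since <S> is the start symbol.
FOLLOW(<S>): in <H>-><S> r t u, <S> is followed by r t u with FIRST {r}; in <L>-><H> <F> r <S>, the suffix after <S> is empty, so FOLLOW(<S>) ⊇ FOLLOW(<L>) = {$, q, r, u}; in <F>-><S> <F>, <S> is followed by <F> with FIRST {λ, q, u}; in <F>-><S> <F>, the suffix after <S> is nullable, so FOLLOW(<S>) ⊇ FOLLOW(<F>) = {$, q, r, u}. Thus FOLLOW(<S>) = {$, q, r, u}.
FOLLOW(<L>): in <S>->u <H> q <L>, the suffix after <L> is empty, so FOLLOW(<L>) ⊇ FOLLOW(<S>) = {$, q, r, u}. Thus FOLLOW(<L>) = {$, q, r, u}.
FOLLOW(<H>): in <S>->u <H> q <L>, <H> is followed by q <L> with FIRST {q}; in <L>-><H> <F> r <S>, <H> is followed by <F> r <S> with FIRST {q, r, u}; in <L>-><H>, the suffix after <H> is empty, so FOLLOW(<H>) ⊇ FOLLOW(<L>) = {$, q, r, u}. Thus FOLLOW(<H>) = {$, q, r, u}.
FOLLOW(<F>): in <H>->r q t <F>, the suffix after <F> is empty, so FOLLOW(<F>) ⊇ FOLLOW(<H>) = {$, q, r, u}; in <L>-><H> <F> r <S>, <F> is followed by r <S> with FIRST {r}; in <F>-><S> <F>, the suffix after <F> is empty (adds nothing new). Thus FOLLOW(<F>) = {$, q, r, u}.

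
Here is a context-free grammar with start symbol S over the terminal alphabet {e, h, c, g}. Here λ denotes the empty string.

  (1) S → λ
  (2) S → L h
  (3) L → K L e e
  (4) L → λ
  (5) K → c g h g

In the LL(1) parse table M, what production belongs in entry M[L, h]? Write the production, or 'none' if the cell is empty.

FIRST(K) = {c}
FIRST(L) = {λ, c}  (via K L e e)
FIRST(S) = {λ, c, h}  (via L h)
FOLLOW(S) includes $ since S is the start symbol.
FOLLOW(L): in S→L h, L is followed by h with FIRST {h}; in L→K L e e, L is followed by e e with FIRST {e}. Thus FOLLOW(L) = {e, h}.
For L → K L e e: FIRST(K L e e) = {c}, so it goes in M[L, t] for t ∈ {c}.
For L → λ: FIRST(λ) = {λ}, so it goes in M[L, t] for t ∈ {}; since λ ∈ FIRST, also for every t ∈ FOLLOW(L) = {e, h}.

L → λ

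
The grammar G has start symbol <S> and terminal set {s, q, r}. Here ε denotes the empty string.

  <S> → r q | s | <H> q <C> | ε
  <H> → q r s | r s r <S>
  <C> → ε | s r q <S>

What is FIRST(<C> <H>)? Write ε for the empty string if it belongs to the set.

FIRST(<H>): from <H>→q r s we get {q}; from <H>→r s r <S> we get {r}. So FIRST(<H>) = {q, r}.
FIRST(<C>): from <C>→ε we get {ε}; from <C>→s r q <S> we get {s}. So FIRST(<C>) = {ε, s}.
FIRST(<S>): from <S>→r q we get {r}; from <S>→s we get {s}; from <S>→<H> q <C> we get {q, r}; from <S>→ε we get {ε}. So FIRST(<S>) = {ε, q, r, s}.
FIRST(<C> <H>): take FIRST of each symbol in turn, carrying on past any symbol whose FIRST contains ε; result {q, r, s}.

{q, r, s}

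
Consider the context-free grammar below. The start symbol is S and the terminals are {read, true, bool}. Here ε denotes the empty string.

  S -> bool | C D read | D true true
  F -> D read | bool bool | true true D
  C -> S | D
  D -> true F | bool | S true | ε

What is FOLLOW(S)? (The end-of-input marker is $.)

FIRST(S): from S->bool we get {bool}; from S->C D read we get {bool, read, true}; from S->D true true we get {bool, read, true}. So FIRST(S) = {bool, read, true}.
FIRST(D): from D->true F we get {true}; from D->bool we get {bool}; from D->S true we get {bool, read, true}; from D->ε we get {ε}. So FIRST(D) = {ε, bool, read, true}.
FIRST(F): from F->D read we get {bool, read, true}; from F->bool bool we get {bool}; from F->true true D we get {true}. So FIRST(F) = {bool, read, true}.
FIRST(C): from C->S we get {bool, read, true}; from C->D we get {ε, bool, read, true}. So FIRST(C) = {ε, bool, read, true}.
FOLLOW(S) includes $ since S is the start symbol.
FOLLOW(C): in S->C D read, C is followed by D read with FIRST {bool, read, true}. Thus FOLLOW(C) = {bool, read, true}.
FOLLOW(S): in C->S, the suffix after S is empty, so FOLLOW(S) ⊇ FOLLOW(C) = {bool, read, true}; in D->S true, S is followed by true with FIRST {true}. Thus FOLLOW(S) = {$, bool, read, true}.
FOLLOW(F): in D->true F, the suffix after F is empty, so FOLLOW(F) ⊇ FOLLOW(D) = {bool, read, true}. Thus FOLLOW(F) = {bool, read, true}.
FOLLOW(D): in S->C D read, D is followed by read with FIRST {read}; in S->D true true, D is followed by true true with FIRST {true}; in F->D read, D is followed by read with FIRST {read}; in F->true true D, the suffix after D is empty, so FOLLOW(D) ⊇ FOLLOW(F) = {bool, read, true}; in C->D, the suffix after D is empty, so FOLLOW(D) ⊇ FOLLOW(C) = {bool, read, true}. Thus FOLLOW(D) = {bool, read, true}.

{$, bool, read, true}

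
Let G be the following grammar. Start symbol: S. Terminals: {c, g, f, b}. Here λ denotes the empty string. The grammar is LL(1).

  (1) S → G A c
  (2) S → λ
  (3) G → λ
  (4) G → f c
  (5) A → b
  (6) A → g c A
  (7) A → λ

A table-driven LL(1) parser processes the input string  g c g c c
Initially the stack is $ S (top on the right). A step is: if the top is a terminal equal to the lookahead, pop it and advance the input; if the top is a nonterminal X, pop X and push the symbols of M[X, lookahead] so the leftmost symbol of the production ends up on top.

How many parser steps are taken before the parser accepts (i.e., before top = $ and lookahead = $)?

      Stack      Input        Action
   1  $ S        g c g c c $  expand S → G A c
   2  $ c A G    g c g c c $  expand G → λ
   3  $ c A      g c g c c $  expand A → g c A
   4  $ c A c g  g c g c c $  match g
   5  $ c A c    c g c c $    match c
   6  $ c A      g c c $      expand A → g c A
   7  $ c A c g  g c c $      match g
   8  $ c A c    c c $        match c
   9  $ c A      c $          expand A → λ
  10  $ c        c $          match c
Accept reached after 10 steps.

10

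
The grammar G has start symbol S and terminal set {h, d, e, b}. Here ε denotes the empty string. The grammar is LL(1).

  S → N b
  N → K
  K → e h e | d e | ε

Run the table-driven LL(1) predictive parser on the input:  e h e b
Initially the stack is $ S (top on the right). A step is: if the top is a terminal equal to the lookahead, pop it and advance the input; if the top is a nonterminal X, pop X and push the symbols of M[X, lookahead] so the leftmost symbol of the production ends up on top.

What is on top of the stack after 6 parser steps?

step 1: stack=$ S  input=e h e b $  — expand S → N b
step 2: stack=$ b N  input=e h e b $  — expand N → K
step 3: stack=$ b K  input=e h e b $  — expand K → e h e
step 4: stack=$ b e h e  input=e h e b $  — match e
step 5: stack=$ b e h  input=h e b $  — match h
step 6: stack=$ b e  input=e b $  — match e
Stack after step 6: $ b (top = b).

b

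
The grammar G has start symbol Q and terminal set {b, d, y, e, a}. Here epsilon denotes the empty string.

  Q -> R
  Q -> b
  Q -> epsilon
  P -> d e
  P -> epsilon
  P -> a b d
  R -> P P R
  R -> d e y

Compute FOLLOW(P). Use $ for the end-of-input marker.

{a, d}

FIRST(P): from P->d e we get {d}; from P->epsilon we get {epsilon}; from P->a b d we get {a}. So FIRST(P) = {epsilon, a, d}.
FIRST(R): from R->P P R we get {a, d}; from R->d e y we get {d}. So FIRST(R) = {a, d}.
FIRST(Q): from Q->R we get {a, d}; from Q->b we get {b}; from Q->epsilon we get {epsilon}. So FIRST(Q) = {epsilon, a, b, d}.
FOLLOW(Q) includes $ since Q is the start symbol.
FOLLOW(Q): Q appears on no right-hand side. Thus FOLLOW(Q) = {$}.
FOLLOW(P): in R->P P R (occurrence 1), P is followed by P R with FIRST {a, d}; in R->P P R (occurrence 2), P is followed by R with FIRST {a, d}. Thus FOLLOW(P) = {a, d}.
FOLLOW(R): in Q->R, the suffix after R is empty, so FOLLOW(R) ⊇ FOLLOW(Q) = {$}; in R->P P R, the suffix after R is empty (adds nothing new). Thus FOLLOW(R) = {$}.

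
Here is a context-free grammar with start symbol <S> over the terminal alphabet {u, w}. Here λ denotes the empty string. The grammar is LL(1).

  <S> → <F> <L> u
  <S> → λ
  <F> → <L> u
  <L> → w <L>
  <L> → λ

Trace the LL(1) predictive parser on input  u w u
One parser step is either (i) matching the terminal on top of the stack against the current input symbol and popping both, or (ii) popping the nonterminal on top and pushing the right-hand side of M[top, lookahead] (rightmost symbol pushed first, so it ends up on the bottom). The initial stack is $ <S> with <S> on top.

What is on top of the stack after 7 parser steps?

     Stack          Input    Action
  1  $ <S>          u w u $  expand <S> → <F> <L> u
  2  $ u <L> <F>    u w u $  expand <F> → <L> u
  3  $ u <L> u <L>  u w u $  expand <L> → λ
  4  $ u <L> u      u w u $  match u
  5  $ u <L>        w u $    expand <L> → w <L>
  6  $ u <L> w      w u $    match w
  7  $ u <L>        u $      expand <L> → λ
Stack after step 7: $ u (top = u).

u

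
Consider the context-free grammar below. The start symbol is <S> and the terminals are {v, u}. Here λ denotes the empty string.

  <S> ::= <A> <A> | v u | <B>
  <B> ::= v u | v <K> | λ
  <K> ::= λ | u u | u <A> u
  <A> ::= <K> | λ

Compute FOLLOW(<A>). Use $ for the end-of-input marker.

FIRST(<B>): from <B>::=v u we get {v}; from <B>::=v <K> we get {v}; from <B>::=λ we get {λ}. So FIRST(<B>) = {λ, v}.
FIRST(<K>): from <K>::=λ we get {λ}; from <K>::=u u we get {u}; from <K>::=u <A> u we get {u}. So FIRST(<K>) = {λ, u}.
FIRST(<A>): from <A>::=<K> we get {λ, u}; from <A>::=λ we get {λ}. So FIRST(<A>) = {λ, u}.
FIRST(<S>): from <S>::=<A> <A> we get {λ, u}; from <S>::=v u we get {v}; from <S>::=<B> we get {λ, v}. So FIRST(<S>) = {λ, u, v}.
FOLLOW(<S>) includes $ since <S> is the start symbol.
FOLLOW(<S>): <S> appears on no right-hand side. Thus FOLLOW(<S>) = {$}.
FOLLOW(<B>): in <S>::=<B>, the suffix after <B> is empty, so FOLLOW(<B>) ⊇ FOLLOW(<S>) = {$}. Thus FOLLOW(<B>) = {$}.
FOLLOW(<A>): in <S>::=<A> <A> (occurrence 1), <A> is followed by <A> with FIRST {λ, u}; in <S>::=<A> <A> (occurrence 1), the suffix after <A> is nullable, so FOLLOW(<A>) ⊇ FOLLOW(<S>) = {$}; in <S>::=<A> <A> (occurrence 2), the suffix after <A> is empty, so FOLLOW(<A>) ⊇ FOLLOW(<S>) = {$}; in <K>::=u <A> u, <A> is followed by u with FIRST {u}. Thus FOLLOW(<A>) = {$, u}.
FOLLOW(<K>): in <B>::=v <K>, the suffix after <K> is empty, so FOLLOW(<K>) ⊇ FOLLOW(<B>) = {$}; in <A>::=<K>, the suffix after <K> is empty, so FOLLOW(<K>) ⊇ FOLLOW(<A>) = {$, u}. Thus FOLLOW(<K>) = {$, u}.

{$, u}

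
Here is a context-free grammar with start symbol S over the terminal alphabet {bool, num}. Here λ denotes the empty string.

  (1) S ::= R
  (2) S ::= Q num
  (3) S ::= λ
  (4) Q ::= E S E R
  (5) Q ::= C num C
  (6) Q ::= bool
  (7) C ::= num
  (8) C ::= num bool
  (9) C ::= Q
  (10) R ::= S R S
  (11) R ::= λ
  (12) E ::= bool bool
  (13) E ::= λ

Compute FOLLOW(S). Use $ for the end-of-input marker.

{$, bool, num}

FIRST(E) = {λ, bool}
FIRST(S) = {λ, bool, num}  (via R, Q num)
FIRST(R) = {λ, bool, num}  (via S R S)
FIRST(Q) = {λ, bool, num}  (via E S E R, C num C)
FIRST(C) = {λ, bool, num}  (via Q)
FOLLOW(S) includes $ since S is the start symbol.
FOLLOW(S): in Q::=E S E R, S is followed by E R with FIRST {λ, bool, num}; in Q::=E S E R, the suffix after S is nullable, so FOLLOW(S) ⊇ FOLLOW(Q) = {num}; in R::=S R S (occurrence 1), S is followed by R S with FIRST {λ, bool, num}; in R::=S R S (occurrence 1), the suffix after S is nullable, so FOLLOW(S) ⊇ FOLLOW(R) = {$, bool, num}; in R::=S R S (occurrence 2), the suffix after S is empty, so FOLLOW(S) ⊇ FOLLOW(R) = {$, bool, num}. Thus FOLLOW(S) = {$, bool, num}.
FOLLOW(Q): in S::=Q num, Q is followed by num with FIRST {num}; in C::=Q, the suffix after Q is empty, so FOLLOW(Q) ⊇ FOLLOW(C) = {num}. Thus FOLLOW(Q) = {num}.
FOLLOW(C): in Q::=C num C (occurrence 1), C is followed by num C with FIRST {num}; in Q::=C num C (occurrence 2), the suffix after C is empty, so FOLLOW(C) ⊇ FOLLOW(Q) = {num}. Thus FOLLOW(C) = {num}.
FOLLOW(R): in S::=R, the suffix after R is empty, so FOLLOW(R) ⊇ FOLLOW(S) = {$, bool, num}; in Q::=E S E R, the suffix after R is empty, so FOLLOW(R) ⊇ FOLLOW(Q) = {num}; in R::=S R S, R is followed by S with FIRST {λ, bool, num}; in R::=S R S, the suffix after R is nullable (adds nothing new). Thus FOLLOW(R) = {$, bool, num}.
FOLLOW(E): in Q::=E S E R (occurrence 1), E is followed by S E R with FIRST {λ, bool, num}; in Q::=E S E R (occurrence 1), the suffix after E is nullable, so FOLLOW(E) ⊇ FOLLOW(Q) = {num}; in Q::=E S E R (occurrence 2), E is followed by R with FIRST {λ, bool, num}; in Q::=E S E R (occurrence 2), the suffix after E is nullable, so FOLLOW(E) ⊇ FOLLOW(Q) = {num}. Thus FOLLOW(E) = {bool, num}.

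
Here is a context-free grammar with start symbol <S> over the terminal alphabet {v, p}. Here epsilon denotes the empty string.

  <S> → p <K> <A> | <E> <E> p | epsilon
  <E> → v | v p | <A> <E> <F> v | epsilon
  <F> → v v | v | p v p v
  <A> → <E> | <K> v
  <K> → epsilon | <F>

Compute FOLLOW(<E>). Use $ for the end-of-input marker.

{$, p, v}

FIRST(<F>): from <F>→v v we get {v}; from <F>→v we get {v}; from <F>→p v p v we get {p}. So FIRST(<F>) = {p, v}.
FIRST(<K>): from <K>→epsilon we get {epsilon}; from <K>→<F> we get {p, v}. So FIRST(<K>) = {epsilon, p, v}.
FIRST(<S>): from <S>→p <K> <A> we get {p}; from <S>→<E> <E> p we get {p, v}; from <S>→epsilon we get {epsilon}. So FIRST(<S>) = {epsilon, p, v}.
FIRST(<E>): from <E>→v we get {v}; from <E>→v p we get {v}; from <E>→<A> <E> <F> v we get {p, v}; from <E>→epsilon we get {epsilon}. So FIRST(<E>) = {epsilon, p, v}.
FIRST(<A>): from <A>→<E> we get {epsilon, p, v}; from <A>→<K> v we get {p, v}. So FIRST(<A>) = {epsilon, p, v}.
FOLLOW(<S>) includes $ since <S> is the start symbol.
FOLLOW(<S>): <S> appears on no right-hand side. Thus FOLLOW(<S>) = {$}.
FOLLOW(<A>): in <S>→p <K> <A>, the suffix after <A> is empty, so FOLLOW(<A>) ⊇ FOLLOW(<S>) = {$}; in <E>→<A> <E> <F> v, <A> is followed by <E> <F> v with FIRST {p, v}. Thus FOLLOW(<A>) = {$, p, v}.
FOLLOW(<E>): in <S>→<E> <E> p (occurrence 1), <E> is followed by <E> p with FIRST {p, v}; in <S>→<E> <E> p (occurrence 2), <E> is followed by p with FIRST {p}; in <E>→<A> <E> <F> v, <E> is followed by <F> v with FIRST {p, v}; in <A>→<E>, the suffix after <E> is empty, so FOLLOW(<E>) ⊇ FOLLOW(<A>) = {$, p, v}. Thus FOLLOW(<E>) = {$, p, v}.
FOLLOW(<K>): in <S>→p <K> <A>, <K> is followed by <A> with FIRST {epsilon, p, v}; in <S>→p <K> <A>, the suffix after <K> is nullable, so FOLLOW(<K>) ⊇ FOLLOW(<S>) = {$}; in <A>→<K> v, <K> is followed by v with FIRST {v}. Thus FOLLOW(<K>) = {$, p, v}.
FOLLOW(<F>): in <E>→<A> <E> <F> v, <F> is followed by v with FIRST {v}; in <K>→<F>, the suffix after <F> is empty, so FOLLOW(<F>) ⊇ FOLLOW(<K>) = {$, p, v}. Thus FOLLOW(<F>) = {$, p, v}.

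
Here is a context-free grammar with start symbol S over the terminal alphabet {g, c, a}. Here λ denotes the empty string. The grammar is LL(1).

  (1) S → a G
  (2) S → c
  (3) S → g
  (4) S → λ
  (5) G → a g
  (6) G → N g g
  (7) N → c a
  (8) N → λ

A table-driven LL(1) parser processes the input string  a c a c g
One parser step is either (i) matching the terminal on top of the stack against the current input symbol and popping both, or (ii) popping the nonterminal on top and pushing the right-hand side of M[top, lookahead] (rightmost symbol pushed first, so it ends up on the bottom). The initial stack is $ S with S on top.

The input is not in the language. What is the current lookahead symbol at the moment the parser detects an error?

c

     Stack      Input        Action
  1  $ S        a c a c g $  expand S → a G
  2  $ G a      a c a c g $  match a
  3  $ G        c a c g $    expand G → N g g
  4  $ g g N    c a c g $    expand N → c a
  5  $ g g a c  c a c g $    match c
  6  $ g g a    a c g $      match a
  7  $ g g      c g $        error: top is terminal g but lookahead is c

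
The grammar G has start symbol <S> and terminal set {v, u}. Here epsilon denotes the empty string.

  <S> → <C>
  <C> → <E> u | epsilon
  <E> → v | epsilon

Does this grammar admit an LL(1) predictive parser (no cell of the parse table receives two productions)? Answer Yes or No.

Yes

FIRST(<S>) = {epsilon, u, v}
FIRST(<C>) = {epsilon, u, v}
FIRST(<E>) = {epsilon, v}
FOLLOW(<S>) = {$}
FOLLOW(<C>) = {$}
FOLLOW(<E>) = {u}
Each cell of M receives at most one production.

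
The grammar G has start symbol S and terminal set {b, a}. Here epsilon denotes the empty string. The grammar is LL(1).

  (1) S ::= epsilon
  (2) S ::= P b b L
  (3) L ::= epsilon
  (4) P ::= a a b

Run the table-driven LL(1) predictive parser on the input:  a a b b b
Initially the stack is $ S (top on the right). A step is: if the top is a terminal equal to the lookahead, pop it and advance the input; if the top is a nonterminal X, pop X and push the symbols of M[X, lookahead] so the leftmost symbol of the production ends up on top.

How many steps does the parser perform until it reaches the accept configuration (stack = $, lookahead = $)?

8

step 1: stack=$ S  input=a a b b b $  — expand S ::= P b b L
step 2: stack=$ L b b P  input=a a b b b $  — expand P ::= a a b
step 3: stack=$ L b b b a a  input=a a b b b $  — match a
step 4: stack=$ L b b b a  input=a b b b $  — match a
step 5: stack=$ L b b b  input=b b b $  — match b
step 6: stack=$ L b b  input=b b $  — match b
step 7: stack=$ L b  input=b $  — match b
step 8: stack=$ L  input=$  — expand L ::= epsilon
Accept reached after 8 steps.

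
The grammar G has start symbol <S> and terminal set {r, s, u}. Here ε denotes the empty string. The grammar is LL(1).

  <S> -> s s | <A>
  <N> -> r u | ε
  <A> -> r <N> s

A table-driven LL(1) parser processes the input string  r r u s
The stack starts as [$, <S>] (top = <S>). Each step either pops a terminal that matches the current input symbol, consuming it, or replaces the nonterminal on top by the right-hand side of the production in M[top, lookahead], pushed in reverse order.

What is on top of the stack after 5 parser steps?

step 1: stack=$ <S>  input=r r u s $  — expand <S> -> <A>
step 2: stack=$ <A>  input=r r u s $  — expand <A> -> r <N> s
step 3: stack=$ s <N> r  input=r r u s $  — match r
step 4: stack=$ s <N>  input=r u s $  — expand <N> -> r u
step 5: stack=$ s u r  input=r u s $  — match r
Stack after step 5: $ s u (top = u).

u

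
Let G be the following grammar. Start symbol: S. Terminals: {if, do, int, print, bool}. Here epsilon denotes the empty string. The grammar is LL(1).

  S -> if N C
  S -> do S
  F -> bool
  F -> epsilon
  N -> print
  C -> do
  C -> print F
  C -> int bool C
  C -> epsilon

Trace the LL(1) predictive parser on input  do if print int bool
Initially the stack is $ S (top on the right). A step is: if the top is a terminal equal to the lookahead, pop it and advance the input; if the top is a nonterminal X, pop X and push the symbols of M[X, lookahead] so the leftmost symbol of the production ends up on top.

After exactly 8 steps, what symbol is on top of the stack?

     Stack         Input                   Action
  1  $ S           do if print int bool $  expand S -> do S
  2  $ S do        do if print int bool $  match do
  3  $ S           if print int bool $     expand S -> if N C
  4  $ C N if      if print int bool $     match if
  5  $ C N         print int bool $        expand N -> print
  6  $ C print     print int bool $        match print
  7  $ C           int bool $              expand C -> int bool C
  8  $ C bool int  int bool $              match int
Stack after step 8: $ C bool (top = bool).

bool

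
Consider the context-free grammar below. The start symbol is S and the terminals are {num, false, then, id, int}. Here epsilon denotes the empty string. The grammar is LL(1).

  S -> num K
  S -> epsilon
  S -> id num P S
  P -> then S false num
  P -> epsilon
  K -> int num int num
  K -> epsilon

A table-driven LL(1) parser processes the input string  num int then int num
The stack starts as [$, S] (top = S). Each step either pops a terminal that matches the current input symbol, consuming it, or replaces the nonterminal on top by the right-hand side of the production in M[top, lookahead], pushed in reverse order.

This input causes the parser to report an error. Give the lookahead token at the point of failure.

step 1: stack=$ S  input=num int then int num $  — expand S -> num K
step 2: stack=$ K num  input=num int then int num $  — match num
step 3: stack=$ K  input=int then int num $  — expand K -> int num int num
step 4: stack=$ num int num int  input=int then int num $  — match int
step 5: stack=$ num int num  input=then int num $  — error: top is terminal num but lookahead is then

then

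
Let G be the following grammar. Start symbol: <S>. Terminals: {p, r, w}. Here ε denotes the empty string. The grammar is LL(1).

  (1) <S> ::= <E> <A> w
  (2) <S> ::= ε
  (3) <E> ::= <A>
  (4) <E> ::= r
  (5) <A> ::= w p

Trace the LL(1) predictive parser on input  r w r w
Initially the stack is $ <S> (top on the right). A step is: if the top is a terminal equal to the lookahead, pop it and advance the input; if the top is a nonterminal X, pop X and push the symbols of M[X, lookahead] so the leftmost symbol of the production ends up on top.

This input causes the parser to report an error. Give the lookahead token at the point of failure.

     Stack        Input      Action
  1  $ <S>        r w r w $  expand <S> ::= <E> <A> w
  2  $ w <A> <E>  r w r w $  expand <E> ::= r
  3  $ w <A> r    r w r w $  match r
  4  $ w <A>      w r w $    expand <A> ::= w p
  5  $ w p w      w r w $    match w
  6  $ w p        r w $      error: top is terminal p but lookahead is r

r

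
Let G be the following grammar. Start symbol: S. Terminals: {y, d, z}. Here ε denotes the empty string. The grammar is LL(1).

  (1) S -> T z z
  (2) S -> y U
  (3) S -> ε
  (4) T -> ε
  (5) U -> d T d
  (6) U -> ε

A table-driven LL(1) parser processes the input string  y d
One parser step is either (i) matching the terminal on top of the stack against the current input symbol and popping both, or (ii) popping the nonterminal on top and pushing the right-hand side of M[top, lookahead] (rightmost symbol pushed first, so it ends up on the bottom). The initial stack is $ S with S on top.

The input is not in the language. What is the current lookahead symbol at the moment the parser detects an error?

$

     Stack    Input  Action
  1  $ S      y d $  expand S -> y U
  2  $ U y    y d $  match y
  3  $ U      d $    expand U -> d T d
  4  $ d T d  d $    match d
  5  $ d T    $      error: M[T, $] is empty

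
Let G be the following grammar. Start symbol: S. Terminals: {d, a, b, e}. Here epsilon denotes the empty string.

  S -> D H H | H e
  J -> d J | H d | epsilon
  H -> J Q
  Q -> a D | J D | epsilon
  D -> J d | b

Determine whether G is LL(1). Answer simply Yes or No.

No

FIRST(S) = {a, b, d, e}
FIRST(J) = {epsilon, a, b, d}
FIRST(H) = {epsilon, a, b, d}
FIRST(Q) = {epsilon, a, b, d}
FIRST(D) = {a, b, d}
FOLLOW(S) = {$}
FOLLOW(J) = {$, a, b, d, e}
FOLLOW(H) = {$, a, b, d, e}
FOLLOW(Q) = {$, a, b, d, e}
FOLLOW(D) = {$, a, b, d, e}
Cell M[D, b] receives both D -> J d and D -> b — the grammar is not LL(1).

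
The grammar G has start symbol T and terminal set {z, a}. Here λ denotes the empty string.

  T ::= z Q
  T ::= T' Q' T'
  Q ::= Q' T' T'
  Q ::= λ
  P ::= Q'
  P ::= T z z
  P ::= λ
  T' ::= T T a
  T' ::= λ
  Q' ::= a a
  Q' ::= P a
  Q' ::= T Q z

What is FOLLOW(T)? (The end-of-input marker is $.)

{$, a, z}

FIRST(T): from T::=z Q we get {z}; from T::=T' Q' T' we get {a, z}. So FIRST(T) = {a, z}.
FIRST(T'): from T'::=T T a we get {a, z}; from T'::=λ we get {λ}. So FIRST(T') = {λ, a, z}.
FIRST(Q): from Q::=Q' T' T' we get {a, z}; from Q::=λ we get {λ}. So FIRST(Q) = {λ, a, z}.
FIRST(P): from P::=Q' we get {a, z}; from P::=T z z we get {a, z}; from P::=λ we get {λ}. So FIRST(P) = {λ, a, z}.
FIRST(Q'): from Q'::=a a we get {a}; from Q'::=P a we get {a, z}; from Q'::=T Q z we get {a, z}. So FIRST(Q') = {a, z}.
FOLLOW(T) includes $ since T is the start symbol.
FOLLOW(T): in P::=T z z, T is followed by z z with FIRST {z}; in T'::=T T a (occurrence 1), T is followed by T a with FIRST {a, z}; in T'::=T T a (occurrence 2), T is followed by a with FIRST {a}; in Q'::=T Q z, T is followed by Q z with FIRST {a, z}. Thus FOLLOW(T) = {$, a, z}.
FOLLOW(Q): in T::=z Q, the suffix after Q is empty, so FOLLOW(Q) ⊇ FOLLOW(T) = {$, a, z}; in Q'::=T Q z, Q is followed by z with FIRST {z}. Thus FOLLOW(Q) = {$, a, z}.
FOLLOW(P): in Q'::=P a, P is followed by a with FIRST {a}. Thus FOLLOW(P) = {a}.
FOLLOW(T'): in T::=T' Q' T' (occurrence 1), T' is followed by Q' T' with FIRST {a, z}; in T::=T' Q' T' (occurrence 2), the suffix after T' is empty, so FOLLOW(T') ⊇ FOLLOW(T) = {$, a, z}; in Q::=Q' T' T' (occurrence 1), T' is followed by T' with FIRST {λ, a, z}; in Q::=Q' T' T' (occurrence 1), the suffix after T' is nullable, so FOLLOW(T') ⊇ FOLLOW(Q) = {$, a, z}; in Q::=Q' T' T' (occurrence 2), the suffix after T' is empty, so FOLLOW(T') ⊇ FOLLOW(Q) = {$, a, z}. Thus FOLLOW(T') = {$, a, z}.
FOLLOW(Q'): in T::=T' Q' T', Q' is followed by T' with FIRST {λ, a, z}; in T::=T' Q' T', the suffix after Q' is nullable, so FOLLOW(Q') ⊇ FOLLOW(T) = {$, a, z}; in Q::=Q' T' T', Q' is followed by T' T' with FIRST {λ, a, z}; in Q::=Q' T' T', the suffix after Q' is nullable, so FOLLOW(Q') ⊇ FOLLOW(Q) = {$, a, z}; in P::=Q', the suffix after Q' is empty, so FOLLOW(Q') ⊇ FOLLOW(P) = {a}. Thus FOLLOW(Q') = {$, a, z}.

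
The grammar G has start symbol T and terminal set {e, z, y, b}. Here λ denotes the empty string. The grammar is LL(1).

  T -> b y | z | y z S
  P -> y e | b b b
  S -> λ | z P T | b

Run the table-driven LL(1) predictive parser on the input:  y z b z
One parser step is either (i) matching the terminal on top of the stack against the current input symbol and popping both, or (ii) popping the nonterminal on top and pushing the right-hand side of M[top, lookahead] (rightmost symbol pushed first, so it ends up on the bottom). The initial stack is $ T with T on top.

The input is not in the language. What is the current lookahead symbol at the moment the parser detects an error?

     Stack    Input      Action
  1  $ T      y z b z $  expand T -> y z S
  2  $ S z y  y z b z $  match y
  3  $ S z    z b z $    match z
  4  $ S      b z $      expand S -> b
  5  $ b      b z $      match b
  6  $        z $        error: stack empty but input remains

z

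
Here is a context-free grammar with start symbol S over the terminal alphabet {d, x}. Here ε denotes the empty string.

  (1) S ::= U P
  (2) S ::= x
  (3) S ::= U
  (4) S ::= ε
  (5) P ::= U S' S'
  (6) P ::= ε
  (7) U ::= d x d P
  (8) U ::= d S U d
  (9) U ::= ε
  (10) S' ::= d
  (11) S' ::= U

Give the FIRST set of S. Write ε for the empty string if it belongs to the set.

FIRST(U): from U::=d x d P we get {d}; from U::=d S U d we get {d}; from U::=ε we get {ε}. So FIRST(U) = {ε, d}.
FIRST(S'): from S'::=d we get {d}; from S'::=U we get {ε, d}. So FIRST(S') = {ε, d}.
FIRST(P): from P::=U S' S' we get {ε, d}; from P::=ε we get {ε}. So FIRST(P) = {ε, d}.
FIRST(S): from S::=U P we get {ε, d}; from S::=x we get {x}; from S::=U we get {ε, d}; from S::=ε we get {ε}. So FIRST(S) = {ε, d, x}.

{ε, d, x}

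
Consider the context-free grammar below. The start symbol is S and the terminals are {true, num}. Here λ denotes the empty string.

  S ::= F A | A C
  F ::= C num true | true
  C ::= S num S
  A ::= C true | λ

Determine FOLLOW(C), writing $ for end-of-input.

FIRST(S) = {true}  (via F A, A C)
FIRST(C) = {true}  (via S num S)
FIRST(F) = {true}  (via C num true)
FIRST(A) = {λ, true}  (via C true)
FOLLOW(S) includes $ since S is the start symbol.
FOLLOW(S): in C::=S num S (occurrence 1), S is followed by num S with FIRST {num}; in C::=S num S (occurrence 2), the suffix after S is empty, so FOLLOW(S) ⊇ FOLLOW(C) = {$, num, true}. Thus FOLLOW(S) = {$, num, true}.
FOLLOW(F): in S::=F A, F is followed by A with FIRST {λ, true}; in S::=F A, the suffix after F is nullable, so FOLLOW(F) ⊇ FOLLOW(S) = {$, num, true}. Thus FOLLOW(F) = {$, num, true}.
FOLLOW(C): in S::=A C, the suffix after C is empty, so FOLLOW(C) ⊇ FOLLOW(S) = {$, num, true}; in F::=C num true, C is followed by num true with FIRST {num}; in A::=C true, C is followed by true with FIRST {true}. Thus FOLLOW(C) = {$, num, true}.
FOLLOW(A): in S::=F A, the suffix after A is empty, so FOLLOW(A) ⊇ FOLLOW(S) = {$, num, true}; in S::=A C, A is followed by C with FIRST {true}. Thus FOLLOW(A) = {$, num, true}.

{$, num, true}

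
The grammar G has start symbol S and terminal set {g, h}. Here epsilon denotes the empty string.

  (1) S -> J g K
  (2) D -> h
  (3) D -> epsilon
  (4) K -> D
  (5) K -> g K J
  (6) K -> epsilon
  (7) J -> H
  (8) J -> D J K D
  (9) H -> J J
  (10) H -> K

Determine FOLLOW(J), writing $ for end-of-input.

{$, g, h}

FIRST(D) = {epsilon, h}
FIRST(K) = {epsilon, g, h}  (via D)
FIRST(S) = {g, h}  (via J g K)
FIRST(J) = {epsilon, g, h}  (via H, D J K D)
FIRST(H) = {epsilon, g, h}  (via J J, K)
FOLLOW(S) includes $ since S is the start symbol.
FOLLOW(S): S appears on no right-hand side. Thus FOLLOW(S) = {$}.
FOLLOW(D): in K->D, the suffix after D is empty, so FOLLOW(D) ⊇ FOLLOW(K) = {$, g, h}; in J->D J K D (occurrence 1), D is followed by J K D with FIRST {epsilon, g, h}; in J->D J K D (occurrence 1), the suffix after D is nullable, so FOLLOW(D) ⊇ FOLLOW(J) = {$, g, h}; in J->D J K D (occurrence 2), the suffix after D is empty, so FOLLOW(D) ⊇ FOLLOW(J) = {$, g, h}. Thus FOLLOW(D) = {$, g, h}.
FOLLOW(K): in S->J g K, the suffix after K is empty, so FOLLOW(K) ⊇ FOLLOW(S) = {$}; in K->g K J, K is followed by J with FIRST {epsilon, g, h}; in K->g K J, the suffix after K is nullable (adds nothing new); in J->D J K D, K is followed by D with FIRST {epsilon, h}; in J->D J K D, the suffix after K is nullable, so FOLLOW(K) ⊇ FOLLOW(J) = {$, g, h}; in H->K, the suffix after K is empty, so FOLLOW(K) ⊇ FOLLOW(H) = {$, g, h}. Thus FOLLOW(K) = {$, g, h}.
FOLLOW(J): in S->J g K, J is followed by g K with FIRST {g}; in K->g K J, the suffix after J is empty, so FOLLOW(J) ⊇ FOLLOW(K) = {$, g, h}; in J->D J K D, J is followed by K D with FIRST {epsilon, g, h}; in J->D J K D, the suffix after J is nullable (adds nothing new); in H->J J (occurrence 1), J is followed by J with FIRST {epsilon, g, h}; in H->J J (occurrence 1), the suffix after J is nullable, so FOLLOW(J) ⊇ FOLLOW(H) = {$, g, h}; in H->J J (occurrence 2), the suffix after J is empty, so FOLLOW(J) ⊇ FOLLOW(H) = {$, g, h}. Thus FOLLOW(J) = {$, g, h}.
FOLLOW(H): in J->H, the suffix after H is empty, so FOLLOW(H) ⊇ FOLLOW(J) = {$, g, h}. Thus FOLLOW(H) = {$, g, h}.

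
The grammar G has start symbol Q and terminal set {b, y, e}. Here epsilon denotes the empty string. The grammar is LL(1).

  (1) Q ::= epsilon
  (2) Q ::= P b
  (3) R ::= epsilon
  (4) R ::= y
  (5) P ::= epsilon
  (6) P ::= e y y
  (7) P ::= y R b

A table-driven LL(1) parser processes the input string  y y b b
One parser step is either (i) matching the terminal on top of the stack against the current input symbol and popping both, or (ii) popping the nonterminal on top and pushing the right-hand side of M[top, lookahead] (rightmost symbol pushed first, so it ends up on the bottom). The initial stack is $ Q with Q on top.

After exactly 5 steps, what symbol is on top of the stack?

step 1: stack=$ Q  input=y y b b $  — expand Q ::= P b
step 2: stack=$ b P  input=y y b b $  — expand P ::= y R b
step 3: stack=$ b b R y  input=y y b b $  — match y
step 4: stack=$ b b R  input=y b b $  — expand R ::= y
step 5: stack=$ b b y  input=y b b $  — match y
Stack after step 5: $ b b (top = b).

b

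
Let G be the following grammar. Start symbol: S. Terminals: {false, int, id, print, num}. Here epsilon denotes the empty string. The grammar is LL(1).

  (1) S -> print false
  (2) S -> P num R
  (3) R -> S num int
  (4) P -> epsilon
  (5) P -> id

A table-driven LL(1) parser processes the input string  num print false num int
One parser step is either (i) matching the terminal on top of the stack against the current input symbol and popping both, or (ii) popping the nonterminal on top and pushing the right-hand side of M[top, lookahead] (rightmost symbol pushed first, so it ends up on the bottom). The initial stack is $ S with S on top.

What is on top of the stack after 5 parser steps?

print

     Stack        Input                      Action
  1  $ S          num print false num int $  expand S -> P num R
  2  $ R num P    num print false num int $  expand P -> epsilon
  3  $ R num      num print false num int $  match num
  4  $ R          print false num int $      expand R -> S num int
  5  $ int num S  print false num int $      expand S -> print false
Stack after step 5: $ int num false print (top = print).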